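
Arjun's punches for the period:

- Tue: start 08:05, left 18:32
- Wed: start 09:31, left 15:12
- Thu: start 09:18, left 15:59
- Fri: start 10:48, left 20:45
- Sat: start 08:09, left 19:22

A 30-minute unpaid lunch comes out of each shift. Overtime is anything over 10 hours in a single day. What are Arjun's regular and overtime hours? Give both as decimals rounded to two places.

Regular 40.77 hours, overtime 0.72 hours

Tue: 08:05–18:32 = 10 h 27 min; less 30 min break → 9 h 57 min
Wed: 09:31–15:12 = 5 h 41 min; less 30 min break → 5 h 11 min
Thu: 09:18–15:59 = 6 h 41 min; less 30 min break → 6 h 11 min
Fri: 10:48–20:45 = 9 h 57 min; less 30 min break → 9 h 27 min
Sat: 08:09–19:22 = 11 h 13 min; less 30 min break → 10 h 43 min
Tue reg 9 h 57 min / OT 0 h 0 min; Wed reg 5 h 11 min / OT 0 h 0 min; Thu reg 6 h 11 min / OT 0 h 0 min; Fri reg 9 h 27 min / OT 0 h 0 min; Sat reg 10 h 0 min / OT 0 h 43 min.
Totals: regular 40 h 46 min, overtime 0 h 43 min.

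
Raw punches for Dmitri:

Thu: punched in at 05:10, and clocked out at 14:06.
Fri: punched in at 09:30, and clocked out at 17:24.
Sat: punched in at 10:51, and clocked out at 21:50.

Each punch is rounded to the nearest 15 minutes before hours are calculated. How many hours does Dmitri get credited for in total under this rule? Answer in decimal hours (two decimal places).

Thu: in 05:10→05:15, out 14:06→14:00; 8 h 45 min
Fri: in 09:30→09:30, out 17:24→17:30; 8 h 0 min
Sat: in 10:51→10:45, out 21:50→21:45; 11 h 0 min
Total credited: 27 h 45 min.

27.75 hours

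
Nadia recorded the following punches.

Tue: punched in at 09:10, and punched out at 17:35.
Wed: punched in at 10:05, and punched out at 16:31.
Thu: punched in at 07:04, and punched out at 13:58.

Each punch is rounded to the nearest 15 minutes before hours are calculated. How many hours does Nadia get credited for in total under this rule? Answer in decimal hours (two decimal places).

Tue: in 09:10→09:15, out 17:35→17:30; 8 h 15 min
Wed: in 10:05→10:00, out 16:31→16:30; 6 h 30 min
Thu: in 07:04→07:00, out 13:58→14:00; 7 h 0 min
Total credited: 21 h 45 min.

21.75 hours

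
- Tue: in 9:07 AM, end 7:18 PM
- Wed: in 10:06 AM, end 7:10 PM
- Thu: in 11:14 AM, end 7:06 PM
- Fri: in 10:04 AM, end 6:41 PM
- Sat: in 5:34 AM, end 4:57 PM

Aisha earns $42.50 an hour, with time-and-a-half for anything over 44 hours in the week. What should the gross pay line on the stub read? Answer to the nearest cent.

$2068.69

Tue: 9:07 AM–7:18 PM = 10 h 11 min
Wed: 10:06 AM–7:10 PM = 9 h 4 min
Thu: 11:14 AM–7:06 PM = 7 h 52 min
Fri: 10:04 AM–6:41 PM = 8 h 37 min
Sat: 5:34 AM–4:57 PM = 11 h 23 min
Total worked: 47 h 7 min = 2827 min.
Regular 44 h 0 min = 2640 min at $42.50/h; overtime 3 h 7 min = 187 min at $63.75/h.
Pay = (2640 × $42.50 + 187 × $63.75) ÷ 60 = $2068.69.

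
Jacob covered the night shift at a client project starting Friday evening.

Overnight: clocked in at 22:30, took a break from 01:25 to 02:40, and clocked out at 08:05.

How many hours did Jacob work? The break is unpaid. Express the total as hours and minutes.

Overnight: 22:30 → midnight = 1 h 30 min; midnight → 08:05 = 8 h 5 min; span 9 h 35 min; less 75 min break → 8 h 20 min

8 h 20 min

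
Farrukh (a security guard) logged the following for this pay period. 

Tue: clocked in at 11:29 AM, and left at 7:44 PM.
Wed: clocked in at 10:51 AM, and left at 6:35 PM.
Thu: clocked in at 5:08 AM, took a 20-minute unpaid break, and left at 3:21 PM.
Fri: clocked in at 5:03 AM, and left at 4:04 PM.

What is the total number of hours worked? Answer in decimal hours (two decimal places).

Tue: 11:29 AM–7:44 PM = 8 h 15 min
Wed: 10:51 AM–6:35 PM = 7 h 44 min
Thu: 5:08 AM–3:21 PM = 10 h 13 min; less 20 min break → 9 h 53 min
Fri: 5:03 AM–4:04 PM = 11 h 1 min
Total: 8 h 15 min + 7 h 44 min + 9 h 53 min + 11 h 1 min = 36 h 53 min.

36.88 hours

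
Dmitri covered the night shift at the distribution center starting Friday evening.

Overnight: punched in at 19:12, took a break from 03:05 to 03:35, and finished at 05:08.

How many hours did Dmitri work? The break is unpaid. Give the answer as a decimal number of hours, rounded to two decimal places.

Overnight: 19:12 → midnight = 4 h 48 min; midnight → 05:08 = 5 h 8 min; span 9 h 56 min; less 30 min break → 9 h 26 min

9.43 hours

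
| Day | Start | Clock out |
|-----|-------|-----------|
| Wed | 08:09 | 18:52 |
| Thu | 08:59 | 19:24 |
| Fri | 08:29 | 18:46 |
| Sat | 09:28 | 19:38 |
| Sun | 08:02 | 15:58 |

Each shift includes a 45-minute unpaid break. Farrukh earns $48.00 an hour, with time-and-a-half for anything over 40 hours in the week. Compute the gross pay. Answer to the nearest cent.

$2335.20

Wed: 08:09–18:52 = 10 h 43 min; less 45 min break → 9 h 58 min
Thu: 08:59–19:24 = 10 h 25 min; less 45 min break → 9 h 40 min
Fri: 08:29–18:46 = 10 h 17 min; less 45 min break → 9 h 32 min
Sat: 09:28–19:38 = 10 h 10 min; less 45 min break → 9 h 25 min
Sun: 08:02–15:58 = 7 h 56 min; less 45 min break → 7 h 11 min
Total worked: 45 h 46 min = 2746 min.
Regular 40 h 0 min = 2400 min at $48.00/h; overtime 5 h 46 min = 346 min at $72.00/h.
Pay = (2400 × $48.00 + 346 × $72.00) ÷ 60 = $2335.20.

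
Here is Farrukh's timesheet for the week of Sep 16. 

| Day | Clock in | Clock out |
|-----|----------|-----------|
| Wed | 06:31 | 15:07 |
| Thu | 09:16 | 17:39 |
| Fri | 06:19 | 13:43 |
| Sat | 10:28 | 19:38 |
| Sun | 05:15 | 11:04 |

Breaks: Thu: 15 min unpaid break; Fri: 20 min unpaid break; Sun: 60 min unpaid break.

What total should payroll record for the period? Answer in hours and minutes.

Wed: 06:31–15:07 = 8 h 36 min
Thu: 09:16–17:39 = 8 h 23 min; less 15 min break → 8 h 8 min
Fri: 06:19–13:43 = 7 h 24 min; less 20 min break → 7 h 4 min
Sat: 10:28–19:38 = 9 h 10 min
Sun: 05:15–11:04 = 5 h 49 min; less 60 min break → 4 h 49 min
Total: 8 h 36 min + 8 h 8 min + 7 h 4 min + 9 h 10 min + 4 h 49 min = 37 h 47 min.

37 h 47 min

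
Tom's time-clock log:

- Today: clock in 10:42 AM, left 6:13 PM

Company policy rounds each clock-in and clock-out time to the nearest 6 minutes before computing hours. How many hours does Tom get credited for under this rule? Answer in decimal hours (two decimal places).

7.50 hours

Today: in 10:42 AM→10:42 AM, out 6:13 PM→6:12 PM; 7 h 30 min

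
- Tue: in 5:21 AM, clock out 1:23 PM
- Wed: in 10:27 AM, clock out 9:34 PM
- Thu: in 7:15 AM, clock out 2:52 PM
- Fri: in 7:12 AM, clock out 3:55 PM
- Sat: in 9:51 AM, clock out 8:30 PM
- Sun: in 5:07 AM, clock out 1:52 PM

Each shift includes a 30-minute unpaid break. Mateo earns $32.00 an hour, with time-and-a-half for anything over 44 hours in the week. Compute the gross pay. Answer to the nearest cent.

Tue: 5:21 AM–1:23 PM = 8 h 2 min; less 30 min break → 7 h 32 min
Wed: 10:27 AM–9:34 PM = 11 h 7 min; less 30 min break → 10 h 37 min
Thu: 7:15 AM–2:52 PM = 7 h 37 min; less 30 min break → 7 h 7 min
Fri: 7:12 AM–3:55 PM = 8 h 43 min; less 30 min break → 8 h 13 min
Sat: 9:51 AM–8:30 PM = 10 h 39 min; less 30 min break → 10 h 9 min
Sun: 5:07 AM–1:52 PM = 8 h 45 min; less 30 min break → 8 h 15 min
Total worked: 51 h 53 min = 3113 min.
Regular 44 h 0 min = 2640 min at $32.00/h; overtime 7 h 53 min = 473 min at $48.00/h.
Pay = (2640 × $32.00 + 473 × $48.00) ÷ 60 = $1786.40.

$1786.40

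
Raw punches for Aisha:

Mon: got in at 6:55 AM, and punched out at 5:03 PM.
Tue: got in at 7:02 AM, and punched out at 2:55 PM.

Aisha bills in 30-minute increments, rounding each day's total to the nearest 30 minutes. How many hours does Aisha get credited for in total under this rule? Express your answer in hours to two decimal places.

18.00 hours

Mon: 6:55 AM–5:03 PM = 10 h 8 min → rounds to 10 h 0 min
Tue: 7:02 AM–2:55 PM = 7 h 53 min → rounds to 8 h 0 min
Total credited: 18 h 0 min.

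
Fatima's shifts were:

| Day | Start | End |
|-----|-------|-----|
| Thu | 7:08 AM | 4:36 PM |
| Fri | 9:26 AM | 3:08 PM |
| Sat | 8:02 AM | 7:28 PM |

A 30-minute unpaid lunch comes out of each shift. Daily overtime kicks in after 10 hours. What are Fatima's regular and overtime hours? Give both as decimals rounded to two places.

Regular 24.17 hours, overtime 0.93 hours

Thu: 7:08 AM–4:36 PM = 9 h 28 min; less 30 min break → 8 h 58 min
Fri: 9:26 AM–3:08 PM = 5 h 42 min; less 30 min break → 5 h 12 min
Sat: 8:02 AM–7:28 PM = 11 h 26 min; less 30 min break → 10 h 56 min
Thu reg 8 h 58 min / OT 0 h 0 min; Fri reg 5 h 12 min / OT 0 h 0 min; Sat reg 10 h 0 min / OT 0 h 56 min.
Totals: regular 24 h 10 min, overtime 0 h 56 min.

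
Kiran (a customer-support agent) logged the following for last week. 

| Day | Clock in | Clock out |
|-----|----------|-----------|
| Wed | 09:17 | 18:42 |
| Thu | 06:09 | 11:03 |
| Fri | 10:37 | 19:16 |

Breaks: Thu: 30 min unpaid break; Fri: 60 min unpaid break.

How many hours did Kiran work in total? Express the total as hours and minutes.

21 h 28 min

Wed: 09:17–18:42 = 9 h 25 min
Thu: 06:09–11:03 = 4 h 54 min; less 30 min break → 4 h 24 min
Fri: 10:37–19:16 = 8 h 39 min; less 60 min break → 7 h 39 min
Total: 9 h 25 min + 4 h 24 min + 7 h 39 min = 21 h 28 min.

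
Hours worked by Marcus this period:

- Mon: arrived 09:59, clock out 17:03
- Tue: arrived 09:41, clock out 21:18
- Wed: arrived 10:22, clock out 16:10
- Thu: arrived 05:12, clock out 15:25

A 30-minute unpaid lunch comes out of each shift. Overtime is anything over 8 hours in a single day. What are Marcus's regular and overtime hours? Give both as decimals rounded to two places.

Regular 27.87 hours, overtime 4.83 hours

Mon: 09:59–17:03 = 7 h 4 min; less 30 min break → 6 h 34 min
Tue: 09:41–21:18 = 11 h 37 min; less 30 min break → 11 h 7 min
Wed: 10:22–16:10 = 5 h 48 min; less 30 min break → 5 h 18 min
Thu: 05:12–15:25 = 10 h 13 min; less 30 min break → 9 h 43 min
Mon reg 6 h 34 min / OT 0 h 0 min; Tue reg 8 h 0 min / OT 3 h 7 min; Wed reg 5 h 18 min / OT 0 h 0 min; Thu reg 8 h 0 min / OT 1 h 43 min.
Totals: regular 27 h 52 min, overtime 4 h 50 min.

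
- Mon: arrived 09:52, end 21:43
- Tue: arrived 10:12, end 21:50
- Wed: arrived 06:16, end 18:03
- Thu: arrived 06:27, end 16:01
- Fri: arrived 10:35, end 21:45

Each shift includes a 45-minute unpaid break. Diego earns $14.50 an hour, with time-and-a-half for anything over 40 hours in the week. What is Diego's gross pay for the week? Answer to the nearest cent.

$846.44

Mon: 09:52–21:43 = 11 h 51 min; less 45 min break → 11 h 6 min
Tue: 10:12–21:50 = 11 h 38 min; less 45 min break → 10 h 53 min
Wed: 06:16–18:03 = 11 h 47 min; less 45 min break → 11 h 2 min
Thu: 06:27–16:01 = 9 h 34 min; less 45 min break → 8 h 49 min
Fri: 10:35–21:45 = 11 h 10 min; less 45 min break → 10 h 25 min
Total worked: 52 h 15 min = 3135 min.
Regular 40 h 0 min = 2400 min at $14.50/h; overtime 12 h 15 min = 735 min at $21.75/h.
Pay = (2400 × $14.50 + 735 × $21.75) ÷ 60 = $846.44.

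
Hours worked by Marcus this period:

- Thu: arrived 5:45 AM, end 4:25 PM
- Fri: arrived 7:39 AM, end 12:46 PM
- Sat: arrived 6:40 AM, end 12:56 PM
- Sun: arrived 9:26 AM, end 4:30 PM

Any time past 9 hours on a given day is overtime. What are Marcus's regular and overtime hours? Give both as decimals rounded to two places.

Thu: 5:45 AM–4:25 PM = 10 h 40 min
Fri: 7:39 AM–12:46 PM = 5 h 7 min
Sat: 6:40 AM–12:56 PM = 6 h 16 min
Sun: 9:26 AM–4:30 PM = 7 h 4 min
Thu reg 9 h 0 min / OT 1 h 40 min; Fri reg 5 h 7 min / OT 0 h 0 min; Sat reg 6 h 16 min / OT 0 h 0 min; Sun reg 7 h 4 min / OT 0 h 0 min.
Totals: regular 27 h 27 min, overtime 1 h 40 min.

Regular 27.45 hours, overtime 1.67 hours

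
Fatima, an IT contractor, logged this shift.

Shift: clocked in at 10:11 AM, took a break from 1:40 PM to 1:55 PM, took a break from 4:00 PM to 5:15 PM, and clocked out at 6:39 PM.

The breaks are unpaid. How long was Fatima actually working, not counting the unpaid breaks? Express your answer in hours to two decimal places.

Shift: 10:11 AM–6:39 PM = 8 h 28 min; less 90 min break → 6 h 58 min

6.97 hours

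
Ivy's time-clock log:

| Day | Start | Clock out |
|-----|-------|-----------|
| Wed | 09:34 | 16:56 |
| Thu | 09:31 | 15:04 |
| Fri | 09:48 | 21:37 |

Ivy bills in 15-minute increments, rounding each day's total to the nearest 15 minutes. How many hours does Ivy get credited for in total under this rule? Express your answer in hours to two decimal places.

Wed: 09:34–16:56 = 7 h 22 min → rounds to 7 h 15 min
Thu: 09:31–15:04 = 5 h 33 min → rounds to 5 h 30 min
Fri: 09:48–21:37 = 11 h 49 min → rounds to 11 h 45 min
Total credited: 24 h 30 min.

24.50 hours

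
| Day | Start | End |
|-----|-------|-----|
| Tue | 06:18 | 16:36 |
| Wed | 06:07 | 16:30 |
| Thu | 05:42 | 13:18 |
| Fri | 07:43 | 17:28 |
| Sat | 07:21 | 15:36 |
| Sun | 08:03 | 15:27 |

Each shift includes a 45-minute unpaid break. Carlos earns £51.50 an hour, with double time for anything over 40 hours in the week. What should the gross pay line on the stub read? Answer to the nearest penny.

Tue: 06:18–16:36 = 10 h 18 min; less 45 min break → 9 h 33 min
Wed: 06:07–16:30 = 10 h 23 min; less 45 min break → 9 h 38 min
Thu: 05:42–13:18 = 7 h 36 min; less 45 min break → 6 h 51 min
Fri: 07:43–17:28 = 9 h 45 min; less 45 min break → 9 h 0 min
Sat: 07:21–15:36 = 8 h 15 min; less 45 min break → 7 h 30 min
Sun: 08:03–15:27 = 7 h 24 min; less 45 min break → 6 h 39 min
Total worked: 49 h 11 min = 2951 min.
Regular 40 h 0 min = 2400 min at £51.50/h; overtime 9 h 11 min = 551 min at £103.00/h.
Pay = (2400 × £51.50 + 551 × £103.00) ÷ 60 = £3005.88.

£3005.88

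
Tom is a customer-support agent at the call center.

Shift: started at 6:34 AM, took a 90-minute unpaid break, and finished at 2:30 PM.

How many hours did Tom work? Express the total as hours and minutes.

Shift: 6:34 AM–2:30 PM = 7 h 56 min; less 90 min break → 6 h 26 min

6 h 26 min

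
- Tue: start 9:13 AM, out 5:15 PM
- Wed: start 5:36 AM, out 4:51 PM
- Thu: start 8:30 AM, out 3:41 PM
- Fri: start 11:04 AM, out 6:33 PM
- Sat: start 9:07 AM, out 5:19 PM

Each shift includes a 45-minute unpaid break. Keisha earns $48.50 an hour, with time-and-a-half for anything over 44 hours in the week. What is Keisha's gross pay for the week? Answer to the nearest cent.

Tue: 9:13 AM–5:15 PM = 8 h 2 min; less 45 min break → 7 h 17 min
Wed: 5:36 AM–4:51 PM = 11 h 15 min; less 45 min break → 10 h 30 min
Thu: 8:30 AM–3:41 PM = 7 h 11 min; less 45 min break → 6 h 26 min
Fri: 11:04 AM–6:33 PM = 7 h 29 min; less 45 min break → 6 h 44 min
Sat: 9:07 AM–5:19 PM = 8 h 12 min; less 45 min break → 7 h 27 min
Total worked: 38 h 24 min = 2304 min.
Regular 38 h 24 min = 2304 min at $48.50/h; overtime 0 h 0 min = 0 min at $72.75/h.
Pay = (2304 × $48.50 + 0 × $72.75) ÷ 60 = $1862.40.

$1862.40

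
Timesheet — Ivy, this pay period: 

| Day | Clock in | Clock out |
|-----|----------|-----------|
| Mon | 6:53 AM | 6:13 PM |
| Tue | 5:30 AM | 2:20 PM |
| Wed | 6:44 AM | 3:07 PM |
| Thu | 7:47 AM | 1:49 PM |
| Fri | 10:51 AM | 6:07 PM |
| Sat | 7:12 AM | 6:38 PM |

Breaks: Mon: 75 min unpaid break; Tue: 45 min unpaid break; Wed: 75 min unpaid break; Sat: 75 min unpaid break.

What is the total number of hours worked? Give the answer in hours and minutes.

48 h 47 min

Mon: 6:53 AM–6:13 PM = 11 h 20 min; less 75 min break → 10 h 5 min
Tue: 5:30 AM–2:20 PM = 8 h 50 min; less 45 min break → 8 h 5 min
Wed: 6:44 AM–3:07 PM = 8 h 23 min; less 75 min break → 7 h 8 min
Thu: 7:47 AM–1:49 PM = 6 h 2 min
Fri: 10:51 AM–6:07 PM = 7 h 16 min
Sat: 7:12 AM–6:38 PM = 11 h 26 min; less 75 min break → 10 h 11 min
Total: 10 h 5 min + 8 h 5 min + 7 h 8 min + 6 h 2 min + 7 h 16 min + 10 h 11 min = 48 h 47 min.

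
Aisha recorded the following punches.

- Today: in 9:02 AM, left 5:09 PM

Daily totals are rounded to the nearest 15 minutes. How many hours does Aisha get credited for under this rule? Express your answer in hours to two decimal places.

8.00 hours

Today: 9:02 AM–5:09 PM = 8 h 7 min → rounds to 8 h 0 min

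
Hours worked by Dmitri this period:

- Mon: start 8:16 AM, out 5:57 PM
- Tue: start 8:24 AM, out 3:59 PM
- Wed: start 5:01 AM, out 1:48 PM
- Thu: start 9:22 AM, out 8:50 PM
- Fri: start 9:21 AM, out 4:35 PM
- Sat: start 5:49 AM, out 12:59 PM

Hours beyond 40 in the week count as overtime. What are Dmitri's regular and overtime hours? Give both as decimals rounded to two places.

Mon: 8:16 AM–5:57 PM = 9 h 41 min
Tue: 8:24 AM–3:59 PM = 7 h 35 min
Wed: 5:01 AM–1:48 PM = 8 h 47 min
Thu: 9:22 AM–8:50 PM = 11 h 28 min
Fri: 9:21 AM–4:35 PM = 7 h 14 min
Sat: 5:49 AM–12:59 PM = 7 h 10 min
Total worked: 51 h 55 min = 51.92 h.
Threshold 40 h → overtime 11 h 55 min, regular 40 h 0 min.

Regular 40.00 hours, overtime 11.92 hours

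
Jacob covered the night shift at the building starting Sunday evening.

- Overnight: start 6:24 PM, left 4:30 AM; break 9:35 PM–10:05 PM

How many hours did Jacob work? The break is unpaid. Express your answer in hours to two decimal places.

9.60 hours

Overnight: 6:24 PM → midnight = 5 h 36 min; midnight → 4:30 AM = 4 h 30 min; span 10 h 6 min; less 30 min break → 9 h 36 min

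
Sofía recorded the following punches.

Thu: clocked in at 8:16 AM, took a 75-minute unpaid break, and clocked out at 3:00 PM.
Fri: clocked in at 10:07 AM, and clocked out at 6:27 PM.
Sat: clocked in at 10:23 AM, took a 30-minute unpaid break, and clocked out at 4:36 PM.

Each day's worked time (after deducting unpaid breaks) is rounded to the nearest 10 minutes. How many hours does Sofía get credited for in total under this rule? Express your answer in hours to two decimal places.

19.50 hours

Thu: 8:16 AM–3:00 PM = 6 h 44 min − 75 min = 5 h 29 min → rounds to 5 h 30 min
Fri: 10:07 AM–6:27 PM = 8 h 20 min → rounds to 8 h 20 min
Sat: 10:23 AM–4:36 PM = 6 h 13 min − 30 min = 5 h 43 min → rounds to 5 h 40 min
Total credited: 19 h 30 min.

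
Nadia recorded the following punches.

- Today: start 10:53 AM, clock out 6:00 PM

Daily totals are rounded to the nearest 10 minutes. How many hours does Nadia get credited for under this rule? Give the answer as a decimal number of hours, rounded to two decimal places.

Today: 10:53 AM–6:00 PM = 7 h 7 min → rounds to 7 h 10 min

7.17 hours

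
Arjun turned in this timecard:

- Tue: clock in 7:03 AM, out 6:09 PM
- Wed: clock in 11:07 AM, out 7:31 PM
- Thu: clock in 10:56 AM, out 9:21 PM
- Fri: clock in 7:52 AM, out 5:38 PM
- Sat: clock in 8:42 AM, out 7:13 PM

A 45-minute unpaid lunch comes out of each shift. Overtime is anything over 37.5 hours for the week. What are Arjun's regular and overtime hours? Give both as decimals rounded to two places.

Tue: 7:03 AM–6:09 PM = 11 h 6 min; less 45 min break → 10 h 21 min
Wed: 11:07 AM–7:31 PM = 8 h 24 min; less 45 min break → 7 h 39 min
Thu: 10:56 AM–9:21 PM = 10 h 25 min; less 45 min break → 9 h 40 min
Fri: 7:52 AM–5:38 PM = 9 h 46 min; less 45 min break → 9 h 1 min
Sat: 8:42 AM–7:13 PM = 10 h 31 min; less 45 min break → 9 h 46 min
Total worked: 46 h 27 min = 46.45 h.
Threshold 37.5 h → overtime 8 h 57 min, regular 37 h 30 min.

Regular 37.50 hours, overtime 8.95 hours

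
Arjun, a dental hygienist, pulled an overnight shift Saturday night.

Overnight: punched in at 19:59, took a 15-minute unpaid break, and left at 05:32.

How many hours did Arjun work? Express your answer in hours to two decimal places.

Overnight: 19:59 → midnight = 4 h 1 min; midnight → 05:32 = 5 h 32 min; span 9 h 33 min; less 15 min break → 9 h 18 min

9.30 hours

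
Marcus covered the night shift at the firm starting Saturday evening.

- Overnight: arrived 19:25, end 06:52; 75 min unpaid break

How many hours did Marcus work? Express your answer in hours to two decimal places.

10.20 hours

Overnight: 19:25 → midnight = 4 h 35 min; midnight → 06:52 = 6 h 52 min; span 11 h 27 min; less 75 min break → 10 h 12 min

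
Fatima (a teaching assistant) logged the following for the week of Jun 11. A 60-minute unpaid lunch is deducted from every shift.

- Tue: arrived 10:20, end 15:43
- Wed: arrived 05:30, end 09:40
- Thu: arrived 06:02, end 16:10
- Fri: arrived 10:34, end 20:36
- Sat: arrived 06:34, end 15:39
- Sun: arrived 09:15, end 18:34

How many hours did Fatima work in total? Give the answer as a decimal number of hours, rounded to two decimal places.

42.12 hours

Tue: 10:20–15:43 = 5 h 23 min; less 60 min break → 4 h 23 min
Wed: 05:30–09:40 = 4 h 10 min; less 60 min break → 3 h 10 min
Thu: 06:02–16:10 = 10 h 8 min; less 60 min break → 9 h 8 min
Fri: 10:34–20:36 = 10 h 2 min; less 60 min break → 9 h 2 min
Sat: 06:34–15:39 = 9 h 5 min; less 60 min break → 8 h 5 min
Sun: 09:15–18:34 = 9 h 19 min; less 60 min break → 8 h 19 min
Total: 4 h 23 min + 3 h 10 min + 9 h 8 min + 9 h 2 min + 8 h 5 min + 8 h 19 min = 42 h 7 min.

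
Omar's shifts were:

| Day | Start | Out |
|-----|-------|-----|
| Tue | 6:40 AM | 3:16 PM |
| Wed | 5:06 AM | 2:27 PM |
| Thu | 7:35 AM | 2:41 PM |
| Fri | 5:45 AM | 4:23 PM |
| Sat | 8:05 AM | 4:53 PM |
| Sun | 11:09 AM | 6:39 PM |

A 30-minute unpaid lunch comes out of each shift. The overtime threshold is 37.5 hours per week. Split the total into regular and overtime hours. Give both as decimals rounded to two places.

Regular 37.50 hours, overtime 11.48 hours

Tue: 6:40 AM–3:16 PM = 8 h 36 min; less 30 min break → 8 h 6 min
Wed: 5:06 AM–2:27 PM = 9 h 21 min; less 30 min break → 8 h 51 min
Thu: 7:35 AM–2:41 PM = 7 h 6 min; less 30 min break → 6 h 36 min
Fri: 5:45 AM–4:23 PM = 10 h 38 min; less 30 min break → 10 h 8 min
Sat: 8:05 AM–4:53 PM = 8 h 48 min; less 30 min break → 8 h 18 min
Sun: 11:09 AM–6:39 PM = 7 h 30 min; less 30 min break → 7 h 0 min
Total worked: 48 h 59 min = 48.98 h.
Threshold 37.5 h → overtime 11 h 29 min, regular 37 h 30 min.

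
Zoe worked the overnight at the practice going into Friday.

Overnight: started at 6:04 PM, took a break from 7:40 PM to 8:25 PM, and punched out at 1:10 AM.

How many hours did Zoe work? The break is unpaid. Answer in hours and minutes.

Overnight: 6:04 PM → midnight = 5 h 56 min; midnight → 1:10 AM = 1 h 10 min; span 7 h 6 min; less 45 min break → 6 h 21 min

6 h 21 min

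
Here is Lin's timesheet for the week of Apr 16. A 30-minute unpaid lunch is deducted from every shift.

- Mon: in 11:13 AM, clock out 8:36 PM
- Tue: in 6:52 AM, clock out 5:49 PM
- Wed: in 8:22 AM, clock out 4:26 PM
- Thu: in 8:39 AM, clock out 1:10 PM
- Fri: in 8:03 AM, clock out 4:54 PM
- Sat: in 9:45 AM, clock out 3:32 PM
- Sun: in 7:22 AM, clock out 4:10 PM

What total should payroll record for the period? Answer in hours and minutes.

Mon: 11:13 AM–8:36 PM = 9 h 23 min; less 30 min break → 8 h 53 min
Tue: 6:52 AM–5:49 PM = 10 h 57 min; less 30 min break → 10 h 27 min
Wed: 8:22 AM–4:26 PM = 8 h 4 min; less 30 min break → 7 h 34 min
Thu: 8:39 AM–1:10 PM = 4 h 31 min; less 30 min break → 4 h 1 min
Fri: 8:03 AM–4:54 PM = 8 h 51 min; less 30 min break → 8 h 21 min
Sat: 9:45 AM–3:32 PM = 5 h 47 min; less 30 min break → 5 h 17 min
Sun: 7:22 AM–4:10 PM = 8 h 48 min; less 30 min break → 8 h 18 min
Total: 8 h 53 min + 10 h 27 min + 7 h 34 min + 4 h 1 min + 8 h 21 min + 5 h 17 min + 8 h 18 min = 52 h 51 min.

52 h 51 min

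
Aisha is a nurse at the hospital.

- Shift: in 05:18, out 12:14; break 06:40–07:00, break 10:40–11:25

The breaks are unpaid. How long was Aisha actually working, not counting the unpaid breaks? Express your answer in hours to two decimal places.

Shift: 05:18–12:14 = 6 h 56 min; less 65 min break → 5 h 51 min

5.85 hours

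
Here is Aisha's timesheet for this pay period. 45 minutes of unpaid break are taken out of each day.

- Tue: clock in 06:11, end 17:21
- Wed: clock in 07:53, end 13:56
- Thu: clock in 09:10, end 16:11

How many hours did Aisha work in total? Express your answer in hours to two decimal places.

Tue: 06:11–17:21 = 11 h 10 min; less 45 min break → 10 h 25 min
Wed: 07:53–13:56 = 6 h 3 min; less 45 min break → 5 h 18 min
Thu: 09:10–16:11 = 7 h 1 min; less 45 min break → 6 h 16 min
Total: 10 h 25 min + 5 h 18 min + 6 h 16 min = 21 h 59 min.

21.98 hours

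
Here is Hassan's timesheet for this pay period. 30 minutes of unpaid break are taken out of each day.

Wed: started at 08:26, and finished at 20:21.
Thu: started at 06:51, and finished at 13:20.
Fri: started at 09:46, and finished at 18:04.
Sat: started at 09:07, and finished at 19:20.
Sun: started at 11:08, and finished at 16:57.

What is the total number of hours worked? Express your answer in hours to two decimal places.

40.23 hours

Wed: 08:26–20:21 = 11 h 55 min; less 30 min break → 11 h 25 min
Thu: 06:51–13:20 = 6 h 29 min; less 30 min break → 5 h 59 min
Fri: 09:46–18:04 = 8 h 18 min; less 30 min break → 7 h 48 min
Sat: 09:07–19:20 = 10 h 13 min; less 30 min break → 9 h 43 min
Sun: 11:08–16:57 = 5 h 49 min; less 30 min break → 5 h 19 min
Total: 11 h 25 min + 5 h 59 min + 7 h 48 min + 9 h 43 min + 5 h 19 min = 40 h 14 min.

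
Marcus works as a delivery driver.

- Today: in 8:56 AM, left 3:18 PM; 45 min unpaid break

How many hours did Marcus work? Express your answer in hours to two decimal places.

5.62 hours

Today: 8:56 AM–3:18 PM = 6 h 22 min; less 45 min break → 5 h 37 min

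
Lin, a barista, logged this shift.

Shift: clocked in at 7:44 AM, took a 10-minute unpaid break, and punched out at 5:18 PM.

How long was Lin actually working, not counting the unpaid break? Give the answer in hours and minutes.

9 h 24 min

Shift: 7:44 AM–5:18 PM = 9 h 34 min; less 10 min break → 9 h 24 min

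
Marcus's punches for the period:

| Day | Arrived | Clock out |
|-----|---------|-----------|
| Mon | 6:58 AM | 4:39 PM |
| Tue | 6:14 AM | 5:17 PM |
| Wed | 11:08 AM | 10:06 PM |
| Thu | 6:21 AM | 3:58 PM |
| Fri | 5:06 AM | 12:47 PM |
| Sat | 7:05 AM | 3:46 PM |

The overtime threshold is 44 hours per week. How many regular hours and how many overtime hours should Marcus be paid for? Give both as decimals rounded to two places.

Mon: 6:58 AM–4:39 PM = 9 h 41 min
Tue: 6:14 AM–5:17 PM = 11 h 3 min
Wed: 11:08 AM–10:06 PM = 10 h 58 min
Thu: 6:21 AM–3:58 PM = 9 h 37 min
Fri: 5:06 AM–12:47 PM = 7 h 41 min
Sat: 7:05 AM–3:46 PM = 8 h 41 min
Total worked: 57 h 41 min = 57.68 h.
Threshold 44 h → overtime 13 h 41 min, regular 44 h 0 min.

Regular 44.00 hours, overtime 13.68 hours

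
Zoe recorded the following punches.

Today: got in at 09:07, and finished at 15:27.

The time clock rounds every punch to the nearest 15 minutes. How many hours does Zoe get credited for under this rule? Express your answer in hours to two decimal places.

Today: in 09:07→09:00, out 15:27→15:30; 6 h 30 min

6.50 hours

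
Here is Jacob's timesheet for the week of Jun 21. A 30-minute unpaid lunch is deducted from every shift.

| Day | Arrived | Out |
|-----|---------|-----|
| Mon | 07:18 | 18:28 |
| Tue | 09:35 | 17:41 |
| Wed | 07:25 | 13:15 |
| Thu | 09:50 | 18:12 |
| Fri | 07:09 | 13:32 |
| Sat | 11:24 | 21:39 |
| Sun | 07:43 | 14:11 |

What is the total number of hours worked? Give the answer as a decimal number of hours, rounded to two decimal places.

53.07 hours

Mon: 07:18–18:28 = 11 h 10 min; less 30 min break → 10 h 40 min
Tue: 09:35–17:41 = 8 h 6 min; less 30 min break → 7 h 36 min
Wed: 07:25–13:15 = 5 h 50 min; less 30 min break → 5 h 20 min
Thu: 09:50–18:12 = 8 h 22 min; less 30 min break → 7 h 52 min
Fri: 07:09–13:32 = 6 h 23 min; less 30 min break → 5 h 53 min
Sat: 11:24–21:39 = 10 h 15 min; less 30 min break → 9 h 45 min
Sun: 07:43–14:11 = 6 h 28 min; less 30 min break → 5 h 58 min
Total: 10 h 40 min + 7 h 36 min + 5 h 20 min + 7 h 52 min + 5 h 53 min + 9 h 45 min + 5 h 58 min = 53 h 4 min.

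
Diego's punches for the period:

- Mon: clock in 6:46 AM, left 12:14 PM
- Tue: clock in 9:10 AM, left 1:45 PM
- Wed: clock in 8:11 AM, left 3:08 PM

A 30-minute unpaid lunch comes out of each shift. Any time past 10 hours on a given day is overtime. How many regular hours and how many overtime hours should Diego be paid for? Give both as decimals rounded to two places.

Regular 15.50 hours, overtime 0.00 hours

Mon: 6:46 AM–12:14 PM = 5 h 28 min; less 30 min break → 4 h 58 min
Tue: 9:10 AM–1:45 PM = 4 h 35 min; less 30 min break → 4 h 5 min
Wed: 8:11 AM–3:08 PM = 6 h 57 min; less 30 min break → 6 h 27 min
Mon reg 4 h 58 min / OT 0 h 0 min; Tue reg 4 h 5 min / OT 0 h 0 min; Wed reg 6 h 27 min / OT 0 h 0 min.
Totals: regular 15 h 30 min, overtime 0 h 0 min.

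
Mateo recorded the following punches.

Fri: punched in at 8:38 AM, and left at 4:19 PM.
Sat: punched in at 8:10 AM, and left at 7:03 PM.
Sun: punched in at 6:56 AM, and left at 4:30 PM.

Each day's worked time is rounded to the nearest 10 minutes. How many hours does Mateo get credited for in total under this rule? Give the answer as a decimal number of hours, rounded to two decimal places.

Fri: 8:38 AM–4:19 PM = 7 h 41 min → rounds to 7 h 40 min
Sat: 8:10 AM–7:03 PM = 10 h 53 min → rounds to 10 h 50 min
Sun: 6:56 AM–4:30 PM = 9 h 34 min → rounds to 9 h 30 min
Total credited: 28 h 0 min.

28.00 hours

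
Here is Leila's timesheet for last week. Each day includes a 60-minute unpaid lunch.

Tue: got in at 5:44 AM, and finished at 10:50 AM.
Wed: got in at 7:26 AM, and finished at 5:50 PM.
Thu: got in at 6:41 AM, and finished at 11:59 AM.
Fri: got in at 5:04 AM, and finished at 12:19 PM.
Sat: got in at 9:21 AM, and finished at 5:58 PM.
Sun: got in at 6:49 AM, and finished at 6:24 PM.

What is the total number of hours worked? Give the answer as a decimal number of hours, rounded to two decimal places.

Tue: 5:44 AM–10:50 AM = 5 h 6 min; less 60 min break → 4 h 6 min
Wed: 7:26 AM–5:50 PM = 10 h 24 min; less 60 min break → 9 h 24 min
Thu: 6:41 AM–11:59 AM = 5 h 18 min; less 60 min break → 4 h 18 min
Fri: 5:04 AM–12:19 PM = 7 h 15 min; less 60 min break → 6 h 15 min
Sat: 9:21 AM–5:58 PM = 8 h 37 min; less 60 min break → 7 h 37 min
Sun: 6:49 AM–6:24 PM = 11 h 35 min; less 60 min break → 10 h 35 min
Total: 4 h 6 min + 9 h 24 min + 4 h 18 min + 6 h 15 min + 7 h 37 min + 10 h 35 min = 42 h 15 min.

42.25 hours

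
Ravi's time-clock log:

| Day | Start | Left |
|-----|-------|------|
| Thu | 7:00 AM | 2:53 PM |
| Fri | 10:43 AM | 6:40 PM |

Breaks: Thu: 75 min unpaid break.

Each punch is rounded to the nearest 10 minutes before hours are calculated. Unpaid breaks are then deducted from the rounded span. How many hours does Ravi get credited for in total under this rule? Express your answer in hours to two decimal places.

14.58 hours

Thu: in 7:00 AM→7:00 AM, out 2:53 PM→2:50 PM; 7 h 50 min − 75 min = 6 h 35 min
Fri: in 10:43 AM→10:40 AM, out 6:40 PM→6:40 PM; 8 h 0 min
Total credited: 14 h 35 min.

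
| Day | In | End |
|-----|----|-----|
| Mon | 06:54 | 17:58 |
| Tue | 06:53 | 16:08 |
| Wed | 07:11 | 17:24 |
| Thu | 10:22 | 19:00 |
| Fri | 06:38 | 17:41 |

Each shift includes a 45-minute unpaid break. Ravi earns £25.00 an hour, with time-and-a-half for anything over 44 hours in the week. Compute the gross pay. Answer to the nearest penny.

£1192.50

Mon: 06:54–17:58 = 11 h 4 min; less 45 min break → 10 h 19 min
Tue: 06:53–16:08 = 9 h 15 min; less 45 min break → 8 h 30 min
Wed: 07:11–17:24 = 10 h 13 min; less 45 min break → 9 h 28 min
Thu: 10:22–19:00 = 8 h 38 min; less 45 min break → 7 h 53 min
Fri: 06:38–17:41 = 11 h 3 min; less 45 min break → 10 h 18 min
Total worked: 46 h 28 min = 2788 min.
Regular 44 h 0 min = 2640 min at £25.00/h; overtime 2 h 28 min = 148 min at £37.50/h.
Pay = (2640 × £25.00 + 148 × £37.50) ÷ 60 = £1192.50.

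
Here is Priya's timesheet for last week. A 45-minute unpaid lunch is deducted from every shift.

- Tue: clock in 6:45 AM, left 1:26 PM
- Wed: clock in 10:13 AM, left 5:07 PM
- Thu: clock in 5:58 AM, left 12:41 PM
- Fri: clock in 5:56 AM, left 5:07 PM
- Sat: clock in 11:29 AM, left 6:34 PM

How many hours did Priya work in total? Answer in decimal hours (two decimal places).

Tue: 6:45 AM–1:26 PM = 6 h 41 min; less 45 min break → 5 h 56 min
Wed: 10:13 AM–5:07 PM = 6 h 54 min; less 45 min break → 6 h 9 min
Thu: 5:58 AM–12:41 PM = 6 h 43 min; less 45 min break → 5 h 58 min
Fri: 5:56 AM–5:07 PM = 11 h 11 min; less 45 min break → 10 h 26 min
Sat: 11:29 AM–6:34 PM = 7 h 5 min; less 45 min break → 6 h 20 min
Total: 5 h 56 min + 6 h 9 min + 5 h 58 min + 10 h 26 min + 6 h 20 min = 34 h 49 min.

34.82 hours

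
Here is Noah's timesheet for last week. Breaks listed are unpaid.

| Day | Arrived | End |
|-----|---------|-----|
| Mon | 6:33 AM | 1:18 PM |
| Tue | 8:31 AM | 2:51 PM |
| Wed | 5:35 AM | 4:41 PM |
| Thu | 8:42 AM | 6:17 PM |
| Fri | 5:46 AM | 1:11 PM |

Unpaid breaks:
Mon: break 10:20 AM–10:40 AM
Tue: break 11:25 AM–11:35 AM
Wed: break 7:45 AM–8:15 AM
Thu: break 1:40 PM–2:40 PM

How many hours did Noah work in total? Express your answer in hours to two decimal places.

39.18 hours

Mon: 6:33 AM–1:18 PM = 6 h 45 min; less 20 min break → 6 h 25 min
Tue: 8:31 AM–2:51 PM = 6 h 20 min; less 10 min break → 6 h 10 min
Wed: 5:35 AM–4:41 PM = 11 h 6 min; less 30 min break → 10 h 36 min
Thu: 8:42 AM–6:17 PM = 9 h 35 min; less 60 min break → 8 h 35 min
Fri: 5:46 AM–1:11 PM = 7 h 25 min
Total: 6 h 25 min + 6 h 10 min + 10 h 36 min + 8 h 35 min + 7 h 25 min = 39 h 11 min.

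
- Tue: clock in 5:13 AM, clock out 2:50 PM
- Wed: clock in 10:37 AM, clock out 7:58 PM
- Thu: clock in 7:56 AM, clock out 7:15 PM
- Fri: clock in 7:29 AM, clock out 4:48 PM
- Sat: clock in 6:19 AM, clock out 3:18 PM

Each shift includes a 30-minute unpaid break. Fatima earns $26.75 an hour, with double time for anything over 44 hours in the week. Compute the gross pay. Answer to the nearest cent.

Tue: 5:13 AM–2:50 PM = 9 h 37 min; less 30 min break → 9 h 7 min
Wed: 10:37 AM–7:58 PM = 9 h 21 min; less 30 min break → 8 h 51 min
Thu: 7:56 AM–7:15 PM = 11 h 19 min; less 30 min break → 10 h 49 min
Fri: 7:29 AM–4:48 PM = 9 h 19 min; less 30 min break → 8 h 49 min
Sat: 6:19 AM–3:18 PM = 8 h 59 min; less 30 min break → 8 h 29 min
Total worked: 46 h 5 min = 2765 min.
Regular 44 h 0 min = 2640 min at $26.75/h; overtime 2 h 5 min = 125 min at $53.50/h.
Pay = (2640 × $26.75 + 125 × $53.50) ÷ 60 = $1288.46.

$1288.46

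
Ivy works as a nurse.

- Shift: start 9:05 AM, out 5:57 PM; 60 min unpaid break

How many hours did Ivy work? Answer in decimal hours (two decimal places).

Shift: 9:05 AM–5:57 PM = 8 h 52 min; less 60 min break → 7 h 52 min

7.87 hours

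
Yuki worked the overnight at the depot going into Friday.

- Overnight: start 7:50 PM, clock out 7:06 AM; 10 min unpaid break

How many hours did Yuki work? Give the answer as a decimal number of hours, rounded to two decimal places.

Overnight: 7:50 PM → midnight = 4 h 10 min; midnight → 7:06 AM = 7 h 6 min; span 11 h 16 min; less 10 min break → 11 h 6 min

11.10 hours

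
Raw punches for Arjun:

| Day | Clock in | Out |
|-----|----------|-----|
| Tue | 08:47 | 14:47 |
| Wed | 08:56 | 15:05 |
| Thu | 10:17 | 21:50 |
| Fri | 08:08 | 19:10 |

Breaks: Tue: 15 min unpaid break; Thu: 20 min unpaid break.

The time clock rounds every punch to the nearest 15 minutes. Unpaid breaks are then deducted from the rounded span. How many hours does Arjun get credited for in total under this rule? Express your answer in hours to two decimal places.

Tue: in 08:47→08:45, out 14:47→14:45; 6 h 0 min − 15 min = 5 h 45 min
Wed: in 08:56→09:00, out 15:05→15:00; 6 h 0 min
Thu: in 10:17→10:15, out 21:50→21:45; 11 h 30 min − 20 min = 11 h 10 min
Fri: in 08:08→08:15, out 19:10→19:15; 11 h 0 min
Total credited: 33 h 55 min.

33.92 hours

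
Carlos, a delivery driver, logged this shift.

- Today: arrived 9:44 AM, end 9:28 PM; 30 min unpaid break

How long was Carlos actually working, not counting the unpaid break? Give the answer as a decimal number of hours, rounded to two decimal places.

Today: 9:44 AM–9:28 PM = 11 h 44 min; less 30 min break → 11 h 14 min

11.23 hours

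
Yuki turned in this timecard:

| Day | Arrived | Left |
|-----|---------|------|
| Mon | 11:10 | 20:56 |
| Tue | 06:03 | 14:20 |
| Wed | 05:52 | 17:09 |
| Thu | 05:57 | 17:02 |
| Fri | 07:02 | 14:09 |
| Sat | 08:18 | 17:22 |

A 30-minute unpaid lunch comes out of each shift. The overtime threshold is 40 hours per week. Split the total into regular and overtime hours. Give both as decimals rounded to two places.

Regular 40.00 hours, overtime 13.60 hours

Mon: 11:10–20:56 = 9 h 46 min; less 30 min break → 9 h 16 min
Tue: 06:03–14:20 = 8 h 17 min; less 30 min break → 7 h 47 min
Wed: 05:52–17:09 = 11 h 17 min; less 30 min break → 10 h 47 min
Thu: 05:57–17:02 = 11 h 5 min; less 30 min break → 10 h 35 min
Fri: 07:02–14:09 = 7 h 7 min; less 30 min break → 6 h 37 min
Sat: 08:18–17:22 = 9 h 4 min; less 30 min break → 8 h 34 min
Total worked: 53 h 36 min = 53.60 h.
Threshold 40 h → overtime 13 h 36 min, regular 40 h 0 min.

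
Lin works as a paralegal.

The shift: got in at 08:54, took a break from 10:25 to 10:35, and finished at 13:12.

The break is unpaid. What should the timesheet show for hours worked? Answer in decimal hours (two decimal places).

The shift: 08:54–13:12 = 4 h 18 min; less 10 min break → 4 h 8 min

4.13 hours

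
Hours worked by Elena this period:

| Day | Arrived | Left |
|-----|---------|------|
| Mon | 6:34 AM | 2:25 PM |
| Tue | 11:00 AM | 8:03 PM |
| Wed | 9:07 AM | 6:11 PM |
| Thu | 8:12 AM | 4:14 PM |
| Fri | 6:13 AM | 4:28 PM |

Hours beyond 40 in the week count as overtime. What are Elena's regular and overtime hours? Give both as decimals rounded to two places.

Regular 40.00 hours, overtime 4.25 hours

Mon: 6:34 AM–2:25 PM = 7 h 51 min
Tue: 11:00 AM–8:03 PM = 9 h 3 min
Wed: 9:07 AM–6:11 PM = 9 h 4 min
Thu: 8:12 AM–4:14 PM = 8 h 2 min
Fri: 6:13 AM–4:28 PM = 10 h 15 min
Total worked: 44 h 15 min = 44.25 h.
Threshold 40 h → overtime 4 h 15 min, regular 40 h 0 min.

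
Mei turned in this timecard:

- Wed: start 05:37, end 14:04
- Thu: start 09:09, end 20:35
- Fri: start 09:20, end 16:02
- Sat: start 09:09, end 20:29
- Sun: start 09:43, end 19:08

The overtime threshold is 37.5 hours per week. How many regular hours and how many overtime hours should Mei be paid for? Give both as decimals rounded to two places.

Regular 37.50 hours, overtime 9.83 hours

Wed: 05:37–14:04 = 8 h 27 min
Thu: 09:09–20:35 = 11 h 26 min
Fri: 09:20–16:02 = 6 h 42 min
Sat: 09:09–20:29 = 11 h 20 min
Sun: 09:43–19:08 = 9 h 25 min
Total worked: 47 h 20 min = 47.33 h.
Threshold 37.5 h → overtime 9 h 50 min, regular 37 h 30 min.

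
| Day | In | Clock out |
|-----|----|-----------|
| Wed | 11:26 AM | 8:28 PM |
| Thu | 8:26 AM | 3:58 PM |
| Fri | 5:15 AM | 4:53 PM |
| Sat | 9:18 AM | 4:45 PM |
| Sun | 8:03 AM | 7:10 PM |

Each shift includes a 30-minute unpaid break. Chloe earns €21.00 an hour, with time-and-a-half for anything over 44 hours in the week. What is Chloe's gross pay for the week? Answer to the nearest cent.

€932.40

Wed: 11:26 AM–8:28 PM = 9 h 2 min; less 30 min break → 8 h 32 min
Thu: 8:26 AM–3:58 PM = 7 h 32 min; less 30 min break → 7 h 2 min
Fri: 5:15 AM–4:53 PM = 11 h 38 min; less 30 min break → 11 h 8 min
Sat: 9:18 AM–4:45 PM = 7 h 27 min; less 30 min break → 6 h 57 min
Sun: 8:03 AM–7:10 PM = 11 h 7 min; less 30 min break → 10 h 37 min
Total worked: 44 h 16 min = 2656 min.
Regular 44 h 0 min = 2640 min at €21.00/h; overtime 0 h 16 min = 16 min at €31.50/h.
Pay = (2640 × €21.00 + 16 × €31.50) ÷ 60 = €932.40.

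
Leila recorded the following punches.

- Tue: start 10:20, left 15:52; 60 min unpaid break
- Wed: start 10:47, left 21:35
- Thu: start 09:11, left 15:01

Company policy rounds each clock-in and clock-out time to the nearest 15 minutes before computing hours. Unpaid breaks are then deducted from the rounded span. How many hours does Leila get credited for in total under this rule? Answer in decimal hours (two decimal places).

21.00 hours

Tue: in 10:20→10:15, out 15:52→15:45; 5 h 30 min − 60 min = 4 h 30 min
Wed: in 10:47→10:45, out 21:35→21:30; 10 h 45 min
Thu: in 09:11→09:15, out 15:01→15:00; 5 h 45 min
Total credited: 21 h 0 min.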